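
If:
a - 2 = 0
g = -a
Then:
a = 2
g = -2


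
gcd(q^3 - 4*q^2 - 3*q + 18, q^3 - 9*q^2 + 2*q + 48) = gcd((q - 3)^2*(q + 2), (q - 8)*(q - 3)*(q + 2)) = q^2 - q - 6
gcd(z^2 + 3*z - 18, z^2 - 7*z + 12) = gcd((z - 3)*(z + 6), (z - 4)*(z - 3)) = z - 3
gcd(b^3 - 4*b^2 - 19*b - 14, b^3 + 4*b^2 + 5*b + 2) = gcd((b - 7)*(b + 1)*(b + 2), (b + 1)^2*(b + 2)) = b^2 + 3*b + 2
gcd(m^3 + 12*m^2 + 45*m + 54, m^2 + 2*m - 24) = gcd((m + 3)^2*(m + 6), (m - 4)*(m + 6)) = m + 6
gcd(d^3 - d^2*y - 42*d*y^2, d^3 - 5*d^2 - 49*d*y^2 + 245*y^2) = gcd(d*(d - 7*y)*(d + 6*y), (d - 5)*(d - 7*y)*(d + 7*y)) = -d + 7*y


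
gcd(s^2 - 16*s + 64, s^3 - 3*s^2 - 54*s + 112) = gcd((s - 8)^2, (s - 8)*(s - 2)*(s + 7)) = s - 8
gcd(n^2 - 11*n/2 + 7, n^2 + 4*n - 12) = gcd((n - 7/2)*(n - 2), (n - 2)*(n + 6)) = n - 2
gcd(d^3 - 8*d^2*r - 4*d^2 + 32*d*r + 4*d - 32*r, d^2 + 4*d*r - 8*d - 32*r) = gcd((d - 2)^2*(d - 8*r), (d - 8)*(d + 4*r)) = 1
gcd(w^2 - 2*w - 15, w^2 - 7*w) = 1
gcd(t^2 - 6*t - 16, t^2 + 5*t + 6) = t + 2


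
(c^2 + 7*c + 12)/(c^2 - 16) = (c + 3)/(c - 4)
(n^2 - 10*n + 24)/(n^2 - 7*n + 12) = (n - 6)/(n - 3)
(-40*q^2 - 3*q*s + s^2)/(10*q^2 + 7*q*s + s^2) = (-8*q + s)/(2*q + s)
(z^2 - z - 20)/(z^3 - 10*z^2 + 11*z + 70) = (z + 4)/(z^2 - 5*z - 14)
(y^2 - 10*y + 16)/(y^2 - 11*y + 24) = (y - 2)/(y - 3)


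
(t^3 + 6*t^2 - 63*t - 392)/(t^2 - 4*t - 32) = (t^2 + 14*t + 49)/(t + 4)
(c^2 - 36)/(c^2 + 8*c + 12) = (c - 6)/(c + 2)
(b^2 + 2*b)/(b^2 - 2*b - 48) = b*(b + 2)/(b^2 - 2*b - 48)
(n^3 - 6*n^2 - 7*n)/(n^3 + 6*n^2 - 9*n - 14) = n*(n - 7)/(n^2 + 5*n - 14)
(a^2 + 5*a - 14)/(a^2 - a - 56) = (a - 2)/(a - 8)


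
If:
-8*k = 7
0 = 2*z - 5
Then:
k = -7/8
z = 5/2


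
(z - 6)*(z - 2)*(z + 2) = z^3 - 6*z^2 - 4*z + 24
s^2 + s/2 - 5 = (s - 2)*(s + 5/2)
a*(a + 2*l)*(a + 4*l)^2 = a^4 + 10*a^3*l + 32*a^2*l^2 + 32*a*l^3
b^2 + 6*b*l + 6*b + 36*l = (b + 6)*(b + 6*l)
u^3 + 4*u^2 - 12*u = u*(u - 2)*(u + 6)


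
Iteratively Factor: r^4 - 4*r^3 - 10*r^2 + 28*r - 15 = (r + 3)*(r^3 - 7*r^2 + 11*r - 5) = (r - 1)*(r + 3)*(r^2 - 6*r + 5) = (r - 5)*(r - 1)*(r + 3)*(r - 1)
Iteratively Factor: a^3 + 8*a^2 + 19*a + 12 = (a + 4)*(a^2 + 4*a + 3) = (a + 3)*(a + 4)*(a + 1)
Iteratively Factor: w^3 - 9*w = (w)*(w^2 - 9) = w*(w - 3)*(w + 3)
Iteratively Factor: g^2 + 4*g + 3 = (g + 3)*(g + 1)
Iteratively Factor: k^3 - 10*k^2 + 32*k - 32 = (k - 4)*(k^2 - 6*k + 8) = (k - 4)*(k - 2)*(k - 4)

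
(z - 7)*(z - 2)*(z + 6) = z^3 - 3*z^2 - 40*z + 84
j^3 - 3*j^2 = j^2*(j - 3)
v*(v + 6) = v^2 + 6*v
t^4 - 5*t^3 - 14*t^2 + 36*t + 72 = (t - 6)*(t - 3)*(t + 2)^2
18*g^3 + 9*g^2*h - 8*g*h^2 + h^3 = (-6*g + h)*(-3*g + h)*(g + h)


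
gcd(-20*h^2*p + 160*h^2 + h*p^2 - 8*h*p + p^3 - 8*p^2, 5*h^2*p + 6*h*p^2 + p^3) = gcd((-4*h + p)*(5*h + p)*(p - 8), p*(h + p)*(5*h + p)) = 5*h + p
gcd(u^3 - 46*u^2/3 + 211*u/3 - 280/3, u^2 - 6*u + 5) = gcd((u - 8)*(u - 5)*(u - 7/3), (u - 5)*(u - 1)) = u - 5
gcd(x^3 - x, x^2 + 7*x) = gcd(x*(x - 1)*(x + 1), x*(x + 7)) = x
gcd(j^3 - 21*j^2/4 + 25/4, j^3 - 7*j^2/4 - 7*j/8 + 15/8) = j^2 - j/4 - 5/4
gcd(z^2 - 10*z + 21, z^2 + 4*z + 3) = 1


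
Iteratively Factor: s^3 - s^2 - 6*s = (s - 3)*(s^2 + 2*s) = (s - 3)*(s + 2)*(s)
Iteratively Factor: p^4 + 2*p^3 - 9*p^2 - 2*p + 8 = (p - 1)*(p^3 + 3*p^2 - 6*p - 8) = (p - 2)*(p - 1)*(p^2 + 5*p + 4) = (p - 2)*(p - 1)*(p + 4)*(p + 1)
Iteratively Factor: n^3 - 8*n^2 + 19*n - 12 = (n - 3)*(n^2 - 5*n + 4) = (n - 3)*(n - 1)*(n - 4)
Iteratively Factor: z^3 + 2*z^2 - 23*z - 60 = (z + 4)*(z^2 - 2*z - 15) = (z - 5)*(z + 4)*(z + 3)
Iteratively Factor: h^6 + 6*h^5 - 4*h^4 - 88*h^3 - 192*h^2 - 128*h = (h + 2)*(h^5 + 4*h^4 - 12*h^3 - 64*h^2 - 64*h) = (h + 2)*(h + 4)*(h^4 - 12*h^2 - 16*h) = h*(h + 2)*(h + 4)*(h^3 - 12*h - 16) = h*(h + 2)^2*(h + 4)*(h^2 - 2*h - 8) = h*(h - 4)*(h + 2)^2*(h + 4)*(h + 2)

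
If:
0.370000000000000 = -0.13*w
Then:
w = -2.85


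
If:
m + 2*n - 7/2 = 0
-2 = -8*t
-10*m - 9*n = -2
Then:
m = -5/2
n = 3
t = 1/4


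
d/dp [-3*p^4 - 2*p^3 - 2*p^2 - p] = -12*p^3 - 6*p^2 - 4*p - 1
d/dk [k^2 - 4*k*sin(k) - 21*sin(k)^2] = -4*k*cos(k) + 2*k - 4*sin(k) - 21*sin(2*k)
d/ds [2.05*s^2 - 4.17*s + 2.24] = 4.1*s - 4.17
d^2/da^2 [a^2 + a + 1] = 2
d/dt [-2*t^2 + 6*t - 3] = 6 - 4*t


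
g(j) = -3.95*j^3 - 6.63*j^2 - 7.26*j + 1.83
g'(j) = -11.85*j^2 - 13.26*j - 7.26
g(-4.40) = 241.89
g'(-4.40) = -178.33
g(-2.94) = 66.25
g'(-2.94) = -70.70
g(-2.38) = 34.80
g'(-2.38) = -42.82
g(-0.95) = 6.13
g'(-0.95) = -5.36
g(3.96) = -376.18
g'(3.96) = -245.60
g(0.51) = -4.12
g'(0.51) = -17.10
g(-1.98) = 20.87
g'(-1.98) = -27.46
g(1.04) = -17.33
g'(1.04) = -33.87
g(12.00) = -7865.61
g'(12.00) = -1872.78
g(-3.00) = 70.59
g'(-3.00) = -74.13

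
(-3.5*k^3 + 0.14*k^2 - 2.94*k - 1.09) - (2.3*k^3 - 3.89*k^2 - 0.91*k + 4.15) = -5.8*k^3 + 4.03*k^2 - 2.03*k - 5.24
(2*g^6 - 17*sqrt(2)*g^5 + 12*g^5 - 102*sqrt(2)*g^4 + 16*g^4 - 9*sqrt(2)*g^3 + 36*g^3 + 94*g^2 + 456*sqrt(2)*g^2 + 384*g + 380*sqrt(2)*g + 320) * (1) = 2*g^6 - 17*sqrt(2)*g^5 + 12*g^5 - 102*sqrt(2)*g^4 + 16*g^4 - 9*sqrt(2)*g^3 + 36*g^3 + 94*g^2 + 456*sqrt(2)*g^2 + 384*g + 380*sqrt(2)*g + 320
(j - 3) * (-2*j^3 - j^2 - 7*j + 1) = -2*j^4 + 5*j^3 - 4*j^2 + 22*j - 3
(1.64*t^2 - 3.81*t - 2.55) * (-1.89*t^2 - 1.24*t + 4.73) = -3.0996*t^4 + 5.1673*t^3 + 17.3011*t^2 - 14.8593*t - 12.0615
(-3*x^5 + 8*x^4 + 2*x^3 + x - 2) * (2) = -6*x^5 + 16*x^4 + 4*x^3 + 2*x - 4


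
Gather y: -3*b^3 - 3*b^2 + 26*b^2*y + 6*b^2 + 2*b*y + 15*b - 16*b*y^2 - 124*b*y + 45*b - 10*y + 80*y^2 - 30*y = -3*b^3 + 3*b^2 + 60*b + y^2*(80 - 16*b) + y*(26*b^2 - 122*b - 40)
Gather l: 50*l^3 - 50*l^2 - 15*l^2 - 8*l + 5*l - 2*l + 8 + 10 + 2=50*l^3 - 65*l^2 - 5*l + 20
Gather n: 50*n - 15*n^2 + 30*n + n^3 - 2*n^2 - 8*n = n^3 - 17*n^2 + 72*n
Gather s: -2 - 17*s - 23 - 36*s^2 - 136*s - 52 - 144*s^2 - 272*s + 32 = -180*s^2 - 425*s - 45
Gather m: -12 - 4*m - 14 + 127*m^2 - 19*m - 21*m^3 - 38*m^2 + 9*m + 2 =-21*m^3 + 89*m^2 - 14*m - 24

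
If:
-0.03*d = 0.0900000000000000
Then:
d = -3.00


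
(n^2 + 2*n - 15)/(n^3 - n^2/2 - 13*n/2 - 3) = 2*(n + 5)/(2*n^2 + 5*n + 2)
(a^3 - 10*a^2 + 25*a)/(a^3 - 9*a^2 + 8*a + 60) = a*(a - 5)/(a^2 - 4*a - 12)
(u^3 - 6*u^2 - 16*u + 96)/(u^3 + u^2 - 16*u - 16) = (u - 6)/(u + 1)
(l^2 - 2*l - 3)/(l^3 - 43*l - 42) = (l - 3)/(l^2 - l - 42)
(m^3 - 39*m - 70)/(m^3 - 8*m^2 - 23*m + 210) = (m + 2)/(m - 6)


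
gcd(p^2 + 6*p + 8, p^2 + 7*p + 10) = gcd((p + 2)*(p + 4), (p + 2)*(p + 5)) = p + 2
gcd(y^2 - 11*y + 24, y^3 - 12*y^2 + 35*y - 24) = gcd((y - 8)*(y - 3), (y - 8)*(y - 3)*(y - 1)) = y^2 - 11*y + 24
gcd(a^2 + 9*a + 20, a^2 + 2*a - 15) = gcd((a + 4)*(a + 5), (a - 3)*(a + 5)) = a + 5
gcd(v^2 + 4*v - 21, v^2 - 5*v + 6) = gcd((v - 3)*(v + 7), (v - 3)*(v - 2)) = v - 3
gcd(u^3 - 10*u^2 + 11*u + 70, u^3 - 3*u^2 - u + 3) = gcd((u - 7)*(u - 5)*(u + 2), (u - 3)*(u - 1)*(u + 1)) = 1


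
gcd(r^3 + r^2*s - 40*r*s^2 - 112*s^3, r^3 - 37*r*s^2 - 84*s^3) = r^2 - 3*r*s - 28*s^2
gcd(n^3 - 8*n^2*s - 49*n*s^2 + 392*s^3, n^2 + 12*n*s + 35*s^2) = n + 7*s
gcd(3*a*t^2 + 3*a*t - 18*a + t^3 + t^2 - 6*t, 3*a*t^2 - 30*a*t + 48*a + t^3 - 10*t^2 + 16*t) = 3*a*t - 6*a + t^2 - 2*t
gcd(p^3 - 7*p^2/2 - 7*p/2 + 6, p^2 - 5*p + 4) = p^2 - 5*p + 4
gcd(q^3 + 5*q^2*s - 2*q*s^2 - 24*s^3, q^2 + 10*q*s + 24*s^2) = q + 4*s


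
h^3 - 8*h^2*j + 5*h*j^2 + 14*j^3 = (h - 7*j)*(h - 2*j)*(h + j)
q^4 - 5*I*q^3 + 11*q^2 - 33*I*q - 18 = (q - 6*I)*(q - I)^2*(q + 3*I)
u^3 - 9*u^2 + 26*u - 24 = (u - 4)*(u - 3)*(u - 2)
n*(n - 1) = n^2 - n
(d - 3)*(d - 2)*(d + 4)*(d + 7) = d^4 + 6*d^3 - 21*d^2 - 74*d + 168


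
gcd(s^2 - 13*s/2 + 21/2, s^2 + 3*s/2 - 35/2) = s - 7/2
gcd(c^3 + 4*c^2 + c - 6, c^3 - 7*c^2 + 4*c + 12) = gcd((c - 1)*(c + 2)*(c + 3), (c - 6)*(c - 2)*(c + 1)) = 1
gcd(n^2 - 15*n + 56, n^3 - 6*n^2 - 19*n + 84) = n - 7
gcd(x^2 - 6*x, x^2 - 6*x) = x^2 - 6*x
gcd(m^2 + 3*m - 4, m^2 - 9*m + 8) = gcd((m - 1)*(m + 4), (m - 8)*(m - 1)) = m - 1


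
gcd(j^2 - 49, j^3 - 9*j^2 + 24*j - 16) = 1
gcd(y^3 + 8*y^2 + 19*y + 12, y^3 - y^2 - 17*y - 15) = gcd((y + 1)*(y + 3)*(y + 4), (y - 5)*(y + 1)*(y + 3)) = y^2 + 4*y + 3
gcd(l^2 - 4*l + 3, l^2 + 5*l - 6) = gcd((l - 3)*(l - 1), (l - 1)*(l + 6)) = l - 1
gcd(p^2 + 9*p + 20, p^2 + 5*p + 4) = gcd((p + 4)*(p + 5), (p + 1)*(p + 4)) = p + 4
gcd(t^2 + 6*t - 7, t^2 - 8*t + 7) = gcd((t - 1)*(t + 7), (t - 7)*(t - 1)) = t - 1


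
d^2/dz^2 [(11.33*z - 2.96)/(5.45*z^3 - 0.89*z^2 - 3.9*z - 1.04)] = (2019.17595*z^5 - 1384.76979*z^4 + 729.306966*z^3 + 1134.042384*z^2 - 225.230928*z - 176.472608)/(161.878625*z^9 - 79.305675*z^8 - 334.568415*z^7 + 20.124931*z^6 + 269.68305*z^5 + 89.549148*z^4 - 63.29388*z^3 - 50.343072*z^2 - 12.65472*z - 1.124864)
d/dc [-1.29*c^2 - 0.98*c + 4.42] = -2.58*c - 0.98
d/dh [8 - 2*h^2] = -4*h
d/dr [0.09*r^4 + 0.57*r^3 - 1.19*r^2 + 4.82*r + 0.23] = 0.36*r^3 + 1.71*r^2 - 2.38*r + 4.82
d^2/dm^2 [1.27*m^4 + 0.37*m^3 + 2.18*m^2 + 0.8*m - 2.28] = 15.24*m^2 + 2.22*m + 4.36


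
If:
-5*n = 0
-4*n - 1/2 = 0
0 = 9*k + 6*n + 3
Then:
No Solution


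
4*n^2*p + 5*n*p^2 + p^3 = p*(n + p)*(4*n + p)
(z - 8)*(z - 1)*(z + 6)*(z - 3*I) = z^4 - 3*z^3 - 3*I*z^3 - 46*z^2 + 9*I*z^2 + 48*z + 138*I*z - 144*I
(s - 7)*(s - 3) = s^2 - 10*s + 21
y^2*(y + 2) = y^3 + 2*y^2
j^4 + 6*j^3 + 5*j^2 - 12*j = j*(j - 1)*(j + 3)*(j + 4)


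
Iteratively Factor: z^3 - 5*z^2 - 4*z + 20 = (z + 2)*(z^2 - 7*z + 10) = (z - 5)*(z + 2)*(z - 2)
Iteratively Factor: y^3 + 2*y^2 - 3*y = (y)*(y^2 + 2*y - 3) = y*(y - 1)*(y + 3)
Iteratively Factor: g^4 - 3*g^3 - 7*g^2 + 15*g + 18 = (g + 2)*(g^3 - 5*g^2 + 3*g + 9) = (g + 1)*(g + 2)*(g^2 - 6*g + 9) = (g - 3)*(g + 1)*(g + 2)*(g - 3)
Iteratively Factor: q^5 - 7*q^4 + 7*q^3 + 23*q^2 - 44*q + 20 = (q - 1)*(q^4 - 6*q^3 + q^2 + 24*q - 20) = (q - 1)*(q + 2)*(q^3 - 8*q^2 + 17*q - 10) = (q - 2)*(q - 1)*(q + 2)*(q^2 - 6*q + 5) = (q - 5)*(q - 2)*(q - 1)*(q + 2)*(q - 1)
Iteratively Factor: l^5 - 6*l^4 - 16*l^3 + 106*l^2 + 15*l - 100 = (l + 1)*(l^4 - 7*l^3 - 9*l^2 + 115*l - 100) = (l - 5)*(l + 1)*(l^3 - 2*l^2 - 19*l + 20) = (l - 5)*(l + 1)*(l + 4)*(l^2 - 6*l + 5) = (l - 5)^2*(l + 1)*(l + 4)*(l - 1)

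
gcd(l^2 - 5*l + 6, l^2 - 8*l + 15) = l - 3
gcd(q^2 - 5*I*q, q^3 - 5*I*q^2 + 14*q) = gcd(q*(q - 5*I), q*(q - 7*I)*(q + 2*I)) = q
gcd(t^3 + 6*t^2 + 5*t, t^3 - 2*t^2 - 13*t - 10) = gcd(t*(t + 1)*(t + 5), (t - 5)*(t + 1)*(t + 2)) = t + 1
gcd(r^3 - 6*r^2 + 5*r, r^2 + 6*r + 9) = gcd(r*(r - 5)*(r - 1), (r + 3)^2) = 1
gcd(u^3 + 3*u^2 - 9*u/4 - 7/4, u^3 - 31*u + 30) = u - 1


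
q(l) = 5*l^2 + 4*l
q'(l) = 10*l + 4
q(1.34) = 14.34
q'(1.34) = 17.40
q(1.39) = 15.22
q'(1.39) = 17.90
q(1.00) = 9.00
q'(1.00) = 14.00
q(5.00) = 145.00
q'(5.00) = 54.00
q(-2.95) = 31.71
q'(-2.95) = -25.50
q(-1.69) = 7.52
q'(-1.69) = -12.90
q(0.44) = 2.73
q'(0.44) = 8.40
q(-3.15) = 37.01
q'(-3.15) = -27.50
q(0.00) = 0.00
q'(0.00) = 4.00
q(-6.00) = 156.00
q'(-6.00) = -56.00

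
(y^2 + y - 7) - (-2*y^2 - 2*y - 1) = 3*y^2 + 3*y - 6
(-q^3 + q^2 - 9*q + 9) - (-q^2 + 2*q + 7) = -q^3 + 2*q^2 - 11*q + 2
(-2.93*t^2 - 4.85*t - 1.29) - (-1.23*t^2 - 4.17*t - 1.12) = -1.7*t^2 - 0.68*t - 0.17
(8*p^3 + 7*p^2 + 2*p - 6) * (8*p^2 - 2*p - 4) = 64*p^5 + 40*p^4 - 30*p^3 - 80*p^2 + 4*p + 24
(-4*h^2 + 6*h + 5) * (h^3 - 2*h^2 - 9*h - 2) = -4*h^5 + 14*h^4 + 29*h^3 - 56*h^2 - 57*h - 10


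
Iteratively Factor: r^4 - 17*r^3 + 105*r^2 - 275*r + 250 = (r - 5)*(r^3 - 12*r^2 + 45*r - 50) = (r - 5)^2*(r^2 - 7*r + 10) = (r - 5)^2*(r - 2)*(r - 5)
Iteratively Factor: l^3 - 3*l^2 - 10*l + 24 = (l - 2)*(l^2 - l - 12) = (l - 4)*(l - 2)*(l + 3)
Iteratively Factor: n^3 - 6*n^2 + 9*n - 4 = (n - 1)*(n^2 - 5*n + 4) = (n - 1)^2*(n - 4)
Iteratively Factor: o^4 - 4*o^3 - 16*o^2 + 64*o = (o - 4)*(o^3 - 16*o) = (o - 4)*(o + 4)*(o^2 - 4*o) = o*(o - 4)*(o + 4)*(o - 4)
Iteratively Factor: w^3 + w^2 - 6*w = (w + 3)*(w^2 - 2*w) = (w - 2)*(w + 3)*(w)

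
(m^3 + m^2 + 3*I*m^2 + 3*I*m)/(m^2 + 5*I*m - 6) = m*(m + 1)/(m + 2*I)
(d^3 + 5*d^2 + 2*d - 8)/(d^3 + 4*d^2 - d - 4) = (d + 2)/(d + 1)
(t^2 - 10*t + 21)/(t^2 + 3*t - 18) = (t - 7)/(t + 6)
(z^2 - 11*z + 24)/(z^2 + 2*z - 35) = (z^2 - 11*z + 24)/(z^2 + 2*z - 35)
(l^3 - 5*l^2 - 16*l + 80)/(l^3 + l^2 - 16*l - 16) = (l - 5)/(l + 1)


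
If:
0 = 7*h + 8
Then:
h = -8/7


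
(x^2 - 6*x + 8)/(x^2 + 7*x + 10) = (x^2 - 6*x + 8)/(x^2 + 7*x + 10)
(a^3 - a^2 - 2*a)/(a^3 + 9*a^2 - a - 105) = a*(a^2 - a - 2)/(a^3 + 9*a^2 - a - 105)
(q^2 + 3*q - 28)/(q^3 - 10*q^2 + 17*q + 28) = (q + 7)/(q^2 - 6*q - 7)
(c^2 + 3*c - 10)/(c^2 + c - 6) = (c + 5)/(c + 3)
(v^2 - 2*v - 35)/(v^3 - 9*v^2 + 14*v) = (v + 5)/(v*(v - 2))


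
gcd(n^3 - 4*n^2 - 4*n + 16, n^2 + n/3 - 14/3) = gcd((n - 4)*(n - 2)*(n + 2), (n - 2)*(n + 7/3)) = n - 2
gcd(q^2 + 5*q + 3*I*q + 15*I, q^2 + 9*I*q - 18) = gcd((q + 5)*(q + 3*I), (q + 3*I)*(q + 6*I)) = q + 3*I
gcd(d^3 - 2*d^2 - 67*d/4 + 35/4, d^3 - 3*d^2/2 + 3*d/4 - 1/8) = d - 1/2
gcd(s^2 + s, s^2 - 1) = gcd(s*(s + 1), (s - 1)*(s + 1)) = s + 1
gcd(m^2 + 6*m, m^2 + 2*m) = m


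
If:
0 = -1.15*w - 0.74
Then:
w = -0.64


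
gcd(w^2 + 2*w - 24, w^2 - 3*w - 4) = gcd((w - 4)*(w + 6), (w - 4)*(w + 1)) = w - 4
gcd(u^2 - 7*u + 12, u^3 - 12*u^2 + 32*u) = u - 4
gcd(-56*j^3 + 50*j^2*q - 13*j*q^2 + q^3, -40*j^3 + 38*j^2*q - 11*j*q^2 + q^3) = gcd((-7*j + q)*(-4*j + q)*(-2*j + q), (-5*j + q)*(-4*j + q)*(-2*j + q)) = 8*j^2 - 6*j*q + q^2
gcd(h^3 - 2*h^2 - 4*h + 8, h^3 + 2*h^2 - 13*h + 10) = h - 2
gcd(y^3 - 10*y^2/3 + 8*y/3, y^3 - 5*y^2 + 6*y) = y^2 - 2*y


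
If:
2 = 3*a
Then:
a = 2/3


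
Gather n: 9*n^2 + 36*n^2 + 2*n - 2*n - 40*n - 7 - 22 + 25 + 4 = 45*n^2 - 40*n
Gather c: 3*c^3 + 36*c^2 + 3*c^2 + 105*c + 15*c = 3*c^3 + 39*c^2 + 120*c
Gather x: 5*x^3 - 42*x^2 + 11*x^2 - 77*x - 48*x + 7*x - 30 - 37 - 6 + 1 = 5*x^3 - 31*x^2 - 118*x - 72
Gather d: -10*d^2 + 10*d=-10*d^2 + 10*d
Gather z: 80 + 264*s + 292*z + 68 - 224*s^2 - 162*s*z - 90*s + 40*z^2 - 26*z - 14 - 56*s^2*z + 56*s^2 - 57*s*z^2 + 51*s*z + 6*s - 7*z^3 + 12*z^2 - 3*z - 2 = -168*s^2 + 180*s - 7*z^3 + z^2*(52 - 57*s) + z*(-56*s^2 - 111*s + 263) + 132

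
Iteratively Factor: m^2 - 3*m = (m - 3)*(m)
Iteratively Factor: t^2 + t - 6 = (t - 2)*(t + 3)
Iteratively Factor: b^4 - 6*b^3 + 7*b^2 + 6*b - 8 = (b - 1)*(b^3 - 5*b^2 + 2*b + 8) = (b - 1)*(b + 1)*(b^2 - 6*b + 8) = (b - 2)*(b - 1)*(b + 1)*(b - 4)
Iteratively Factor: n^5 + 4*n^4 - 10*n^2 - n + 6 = (n + 1)*(n^4 + 3*n^3 - 3*n^2 - 7*n + 6) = (n + 1)*(n + 2)*(n^3 + n^2 - 5*n + 3) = (n + 1)*(n + 2)*(n + 3)*(n^2 - 2*n + 1) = (n - 1)*(n + 1)*(n + 2)*(n + 3)*(n - 1)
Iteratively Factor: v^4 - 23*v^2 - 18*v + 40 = (v + 2)*(v^3 - 2*v^2 - 19*v + 20) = (v - 1)*(v + 2)*(v^2 - v - 20) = (v - 1)*(v + 2)*(v + 4)*(v - 5)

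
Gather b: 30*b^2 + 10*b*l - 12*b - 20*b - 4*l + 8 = 30*b^2 + b*(10*l - 32) - 4*l + 8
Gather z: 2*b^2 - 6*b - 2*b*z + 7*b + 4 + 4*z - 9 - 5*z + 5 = 2*b^2 + b + z*(-2*b - 1)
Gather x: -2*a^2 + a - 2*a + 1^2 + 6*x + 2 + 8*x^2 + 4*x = -2*a^2 - a + 8*x^2 + 10*x + 3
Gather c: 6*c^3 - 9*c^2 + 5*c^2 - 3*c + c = 6*c^3 - 4*c^2 - 2*c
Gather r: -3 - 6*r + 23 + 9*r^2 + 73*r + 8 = 9*r^2 + 67*r + 28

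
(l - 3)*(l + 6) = l^2 + 3*l - 18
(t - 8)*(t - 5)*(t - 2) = t^3 - 15*t^2 + 66*t - 80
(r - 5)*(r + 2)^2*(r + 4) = r^4 + 3*r^3 - 20*r^2 - 84*r - 80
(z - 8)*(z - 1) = z^2 - 9*z + 8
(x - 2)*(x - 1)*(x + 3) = x^3 - 7*x + 6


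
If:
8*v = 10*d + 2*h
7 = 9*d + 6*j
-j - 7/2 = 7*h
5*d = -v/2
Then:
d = 28/1899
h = -140/211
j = 483/422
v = -280/1899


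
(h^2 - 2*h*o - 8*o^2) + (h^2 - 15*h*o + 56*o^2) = 2*h^2 - 17*h*o + 48*o^2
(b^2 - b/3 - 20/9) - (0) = b^2 - b/3 - 20/9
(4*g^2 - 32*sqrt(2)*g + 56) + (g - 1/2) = 4*g^2 - 32*sqrt(2)*g + g + 111/2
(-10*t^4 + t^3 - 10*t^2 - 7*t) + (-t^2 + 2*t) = -10*t^4 + t^3 - 11*t^2 - 5*t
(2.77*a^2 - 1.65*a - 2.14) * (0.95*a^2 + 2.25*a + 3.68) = 2.6315*a^4 + 4.665*a^3 + 4.4481*a^2 - 10.887*a - 7.8752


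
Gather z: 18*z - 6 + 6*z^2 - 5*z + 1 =6*z^2 + 13*z - 5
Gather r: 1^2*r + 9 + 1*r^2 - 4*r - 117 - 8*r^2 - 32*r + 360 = -7*r^2 - 35*r + 252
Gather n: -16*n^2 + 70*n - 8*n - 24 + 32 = -16*n^2 + 62*n + 8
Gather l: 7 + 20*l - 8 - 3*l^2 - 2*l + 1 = -3*l^2 + 18*l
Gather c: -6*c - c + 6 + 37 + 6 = 49 - 7*c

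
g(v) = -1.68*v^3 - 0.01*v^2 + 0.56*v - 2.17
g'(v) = -5.04*v^2 - 0.02*v + 0.56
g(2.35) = -22.71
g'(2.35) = -27.32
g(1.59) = -8.06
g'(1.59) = -12.21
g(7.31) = -654.85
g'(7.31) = -268.90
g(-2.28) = 16.41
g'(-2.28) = -25.59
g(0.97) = -3.17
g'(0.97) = -4.20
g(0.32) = -2.05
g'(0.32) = 0.04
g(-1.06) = -0.77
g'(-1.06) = -5.08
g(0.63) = -2.24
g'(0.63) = -1.45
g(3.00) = -45.94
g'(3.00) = -44.86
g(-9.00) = 1216.70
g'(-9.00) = -407.50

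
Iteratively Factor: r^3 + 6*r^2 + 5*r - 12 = (r + 4)*(r^2 + 2*r - 3) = (r + 3)*(r + 4)*(r - 1)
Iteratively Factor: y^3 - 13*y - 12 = (y - 4)*(y^2 + 4*y + 3) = (y - 4)*(y + 3)*(y + 1)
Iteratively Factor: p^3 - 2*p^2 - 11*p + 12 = (p - 1)*(p^2 - p - 12) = (p - 1)*(p + 3)*(p - 4)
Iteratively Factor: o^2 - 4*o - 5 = (o - 5)*(o + 1)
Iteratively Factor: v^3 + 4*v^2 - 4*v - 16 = (v - 2)*(v^2 + 6*v + 8) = (v - 2)*(v + 4)*(v + 2)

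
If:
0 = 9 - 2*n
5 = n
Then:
No Solution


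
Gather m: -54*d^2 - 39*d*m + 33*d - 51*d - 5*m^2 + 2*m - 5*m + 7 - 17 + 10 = -54*d^2 - 18*d - 5*m^2 + m*(-39*d - 3)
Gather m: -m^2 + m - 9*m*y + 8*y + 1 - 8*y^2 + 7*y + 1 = -m^2 + m*(1 - 9*y) - 8*y^2 + 15*y + 2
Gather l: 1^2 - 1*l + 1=2 - l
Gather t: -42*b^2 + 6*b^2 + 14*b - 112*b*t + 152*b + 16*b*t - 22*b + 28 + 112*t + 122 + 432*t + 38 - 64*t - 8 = -36*b^2 + 144*b + t*(480 - 96*b) + 180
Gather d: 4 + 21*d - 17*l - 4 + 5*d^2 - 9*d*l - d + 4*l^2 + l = 5*d^2 + d*(20 - 9*l) + 4*l^2 - 16*l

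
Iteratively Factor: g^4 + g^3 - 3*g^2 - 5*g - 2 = (g + 1)*(g^3 - 3*g - 2) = (g + 1)^2*(g^2 - g - 2) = (g + 1)^3*(g - 2)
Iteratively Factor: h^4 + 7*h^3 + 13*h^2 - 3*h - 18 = (h + 3)*(h^3 + 4*h^2 + h - 6) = (h + 3)^2*(h^2 + h - 2) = (h - 1)*(h + 3)^2*(h + 2)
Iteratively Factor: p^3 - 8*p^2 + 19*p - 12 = (p - 3)*(p^2 - 5*p + 4) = (p - 3)*(p - 1)*(p - 4)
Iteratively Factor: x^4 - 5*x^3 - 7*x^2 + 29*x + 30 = (x - 3)*(x^3 - 2*x^2 - 13*x - 10) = (x - 3)*(x + 1)*(x^2 - 3*x - 10) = (x - 3)*(x + 1)*(x + 2)*(x - 5)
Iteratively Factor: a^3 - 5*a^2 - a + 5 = (a - 1)*(a^2 - 4*a - 5) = (a - 5)*(a - 1)*(a + 1)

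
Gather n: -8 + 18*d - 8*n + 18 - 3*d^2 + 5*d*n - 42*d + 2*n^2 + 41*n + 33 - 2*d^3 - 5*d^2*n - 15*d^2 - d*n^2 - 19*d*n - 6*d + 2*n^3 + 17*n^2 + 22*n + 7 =-2*d^3 - 18*d^2 - 30*d + 2*n^3 + n^2*(19 - d) + n*(-5*d^2 - 14*d + 55) + 50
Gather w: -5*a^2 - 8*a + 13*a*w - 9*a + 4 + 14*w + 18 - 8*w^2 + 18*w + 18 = -5*a^2 - 17*a - 8*w^2 + w*(13*a + 32) + 40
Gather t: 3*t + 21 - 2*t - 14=t + 7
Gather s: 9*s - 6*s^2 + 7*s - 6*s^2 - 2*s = -12*s^2 + 14*s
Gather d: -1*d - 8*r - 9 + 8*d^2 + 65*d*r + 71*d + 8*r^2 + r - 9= 8*d^2 + d*(65*r + 70) + 8*r^2 - 7*r - 18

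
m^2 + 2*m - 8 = (m - 2)*(m + 4)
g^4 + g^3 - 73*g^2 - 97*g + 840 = (g - 8)*(g - 3)*(g + 5)*(g + 7)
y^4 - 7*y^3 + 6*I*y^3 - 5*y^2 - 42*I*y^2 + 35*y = y*(y - 7)*(y + I)*(y + 5*I)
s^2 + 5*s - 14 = (s - 2)*(s + 7)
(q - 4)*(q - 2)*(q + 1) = q^3 - 5*q^2 + 2*q + 8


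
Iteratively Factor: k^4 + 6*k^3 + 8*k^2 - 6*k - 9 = (k - 1)*(k^3 + 7*k^2 + 15*k + 9) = (k - 1)*(k + 3)*(k^2 + 4*k + 3) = (k - 1)*(k + 3)^2*(k + 1)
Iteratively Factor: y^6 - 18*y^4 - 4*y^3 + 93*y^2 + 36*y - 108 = (y + 2)*(y^5 - 2*y^4 - 14*y^3 + 24*y^2 + 45*y - 54) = (y - 3)*(y + 2)*(y^4 + y^3 - 11*y^2 - 9*y + 18) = (y - 3)*(y + 2)^2*(y^3 - y^2 - 9*y + 9) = (y - 3)*(y + 2)^2*(y + 3)*(y^2 - 4*y + 3) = (y - 3)*(y - 1)*(y + 2)^2*(y + 3)*(y - 3)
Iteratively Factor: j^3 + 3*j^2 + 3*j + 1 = (j + 1)*(j^2 + 2*j + 1) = (j + 1)^2*(j + 1)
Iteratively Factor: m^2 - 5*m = (m - 5)*(m)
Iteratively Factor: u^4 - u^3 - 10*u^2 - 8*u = (u)*(u^3 - u^2 - 10*u - 8) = u*(u - 4)*(u^2 + 3*u + 2) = u*(u - 4)*(u + 2)*(u + 1)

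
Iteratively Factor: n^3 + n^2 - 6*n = (n - 2)*(n^2 + 3*n) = n*(n - 2)*(n + 3)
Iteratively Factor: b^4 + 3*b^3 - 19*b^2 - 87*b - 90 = (b + 2)*(b^3 + b^2 - 21*b - 45) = (b + 2)*(b + 3)*(b^2 - 2*b - 15) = (b - 5)*(b + 2)*(b + 3)*(b + 3)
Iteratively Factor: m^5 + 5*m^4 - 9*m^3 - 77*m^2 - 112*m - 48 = (m + 1)*(m^4 + 4*m^3 - 13*m^2 - 64*m - 48) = (m + 1)*(m + 4)*(m^3 - 13*m - 12) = (m + 1)^2*(m + 4)*(m^2 - m - 12) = (m + 1)^2*(m + 3)*(m + 4)*(m - 4)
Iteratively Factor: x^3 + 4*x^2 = (x + 4)*(x^2) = x*(x + 4)*(x)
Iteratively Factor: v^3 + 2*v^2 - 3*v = (v)*(v^2 + 2*v - 3) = v*(v - 1)*(v + 3)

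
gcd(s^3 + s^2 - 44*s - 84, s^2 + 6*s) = s + 6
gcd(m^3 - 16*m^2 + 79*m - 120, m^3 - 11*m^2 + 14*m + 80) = m^2 - 13*m + 40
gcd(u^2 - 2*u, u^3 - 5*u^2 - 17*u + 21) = 1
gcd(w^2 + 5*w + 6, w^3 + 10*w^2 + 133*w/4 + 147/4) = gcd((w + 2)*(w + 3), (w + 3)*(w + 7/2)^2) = w + 3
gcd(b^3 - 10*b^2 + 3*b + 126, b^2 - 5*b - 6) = b - 6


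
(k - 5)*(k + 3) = k^2 - 2*k - 15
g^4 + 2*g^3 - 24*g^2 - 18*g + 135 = (g - 3)^2*(g + 3)*(g + 5)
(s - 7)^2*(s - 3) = s^3 - 17*s^2 + 91*s - 147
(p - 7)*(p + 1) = p^2 - 6*p - 7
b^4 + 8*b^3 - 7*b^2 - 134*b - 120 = (b - 4)*(b + 1)*(b + 5)*(b + 6)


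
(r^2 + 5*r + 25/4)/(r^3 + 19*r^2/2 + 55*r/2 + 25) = (r + 5/2)/(r^2 + 7*r + 10)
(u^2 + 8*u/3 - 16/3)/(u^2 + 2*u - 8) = (u - 4/3)/(u - 2)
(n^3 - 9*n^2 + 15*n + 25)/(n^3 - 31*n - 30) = (n^2 - 10*n + 25)/(n^2 - n - 30)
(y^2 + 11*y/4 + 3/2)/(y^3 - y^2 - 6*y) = (y + 3/4)/(y*(y - 3))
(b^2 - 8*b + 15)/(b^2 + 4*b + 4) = (b^2 - 8*b + 15)/(b^2 + 4*b + 4)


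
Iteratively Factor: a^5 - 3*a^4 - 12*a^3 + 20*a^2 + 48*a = (a - 3)*(a^4 - 12*a^2 - 16*a) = (a - 3)*(a + 2)*(a^3 - 2*a^2 - 8*a) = a*(a - 3)*(a + 2)*(a^2 - 2*a - 8) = a*(a - 4)*(a - 3)*(a + 2)*(a + 2)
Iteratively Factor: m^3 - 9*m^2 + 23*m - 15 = (m - 1)*(m^2 - 8*m + 15) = (m - 5)*(m - 1)*(m - 3)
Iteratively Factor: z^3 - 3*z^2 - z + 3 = (z - 1)*(z^2 - 2*z - 3) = (z - 3)*(z - 1)*(z + 1)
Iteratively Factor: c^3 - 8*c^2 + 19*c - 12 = (c - 4)*(c^2 - 4*c + 3) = (c - 4)*(c - 1)*(c - 3)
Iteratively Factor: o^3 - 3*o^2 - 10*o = (o - 5)*(o^2 + 2*o) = (o - 5)*(o + 2)*(o)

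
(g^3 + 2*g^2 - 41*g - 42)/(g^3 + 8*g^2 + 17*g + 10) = (g^2 + g - 42)/(g^2 + 7*g + 10)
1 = 1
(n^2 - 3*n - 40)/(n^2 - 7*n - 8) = (n + 5)/(n + 1)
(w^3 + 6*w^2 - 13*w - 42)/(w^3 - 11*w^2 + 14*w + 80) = (w^2 + 4*w - 21)/(w^2 - 13*w + 40)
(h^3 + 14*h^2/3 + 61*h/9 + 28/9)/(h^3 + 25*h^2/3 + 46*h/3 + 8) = (h + 7/3)/(h + 6)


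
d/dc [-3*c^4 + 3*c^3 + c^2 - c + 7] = -12*c^3 + 9*c^2 + 2*c - 1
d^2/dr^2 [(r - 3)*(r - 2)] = 2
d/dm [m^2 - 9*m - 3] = 2*m - 9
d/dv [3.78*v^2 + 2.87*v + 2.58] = 7.56*v + 2.87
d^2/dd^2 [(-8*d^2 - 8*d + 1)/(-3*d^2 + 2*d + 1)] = 30*(8*d^3 + 3*d^2 + 6*d - 1)/(27*d^6 - 54*d^5 + 9*d^4 + 28*d^3 - 3*d^2 - 6*d - 1)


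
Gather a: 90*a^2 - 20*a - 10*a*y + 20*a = 90*a^2 - 10*a*y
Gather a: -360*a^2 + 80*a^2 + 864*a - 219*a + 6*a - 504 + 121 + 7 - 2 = -280*a^2 + 651*a - 378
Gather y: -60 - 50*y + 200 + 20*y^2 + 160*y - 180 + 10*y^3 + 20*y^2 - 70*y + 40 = 10*y^3 + 40*y^2 + 40*y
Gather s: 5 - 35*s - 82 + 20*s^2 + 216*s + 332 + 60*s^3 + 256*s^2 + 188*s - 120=60*s^3 + 276*s^2 + 369*s + 135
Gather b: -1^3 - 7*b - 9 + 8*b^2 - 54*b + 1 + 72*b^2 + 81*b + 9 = 80*b^2 + 20*b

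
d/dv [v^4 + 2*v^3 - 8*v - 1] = 4*v^3 + 6*v^2 - 8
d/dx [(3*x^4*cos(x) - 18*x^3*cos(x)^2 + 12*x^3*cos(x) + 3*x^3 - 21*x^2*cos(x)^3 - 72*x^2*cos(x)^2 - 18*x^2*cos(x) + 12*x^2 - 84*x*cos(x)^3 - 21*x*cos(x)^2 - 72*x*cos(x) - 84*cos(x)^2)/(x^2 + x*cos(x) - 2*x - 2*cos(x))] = (-6*x^4*sin(x) + 42*x^3*sin(2*x) + 12*sqrt(2)*x^3*cos(x + pi/4) + 90*x^2*sin(x) + 84*x^2*sin(2*x) - 12*x^2*cos(x) - 21*x^2*cos(2*x) - 15*x^2 + 84*x*sin(x) - 336*x*sin(2*x) - 96*x*cos(x) + 84*x*cos(2*x) + 60*x - 336*sin(x) + 252*cos(x) + 168*cos(2*x) + 120)/(2*x^2 - 8*x + 8)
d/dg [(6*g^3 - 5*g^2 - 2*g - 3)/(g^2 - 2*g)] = 6*(g^4 - 4*g^3 + 2*g^2 + g - 1)/(g^2*(g^2 - 4*g + 4))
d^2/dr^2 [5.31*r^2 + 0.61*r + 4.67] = 10.6200000000000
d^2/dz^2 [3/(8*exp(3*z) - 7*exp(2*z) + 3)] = 12*((7 - 18*exp(z))*(8*exp(3*z) - 7*exp(2*z) + 3) + 2*(12*exp(z) - 7)^2*exp(2*z))*exp(2*z)/(8*exp(3*z) - 7*exp(2*z) + 3)^3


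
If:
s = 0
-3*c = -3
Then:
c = 1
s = 0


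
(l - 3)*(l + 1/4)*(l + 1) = l^3 - 7*l^2/4 - 7*l/2 - 3/4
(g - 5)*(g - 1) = g^2 - 6*g + 5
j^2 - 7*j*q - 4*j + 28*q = (j - 4)*(j - 7*q)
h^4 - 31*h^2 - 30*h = h*(h - 6)*(h + 1)*(h + 5)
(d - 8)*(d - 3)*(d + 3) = d^3 - 8*d^2 - 9*d + 72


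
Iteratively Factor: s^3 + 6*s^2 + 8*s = (s)*(s^2 + 6*s + 8) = s*(s + 2)*(s + 4)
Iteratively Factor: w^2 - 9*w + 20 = (w - 4)*(w - 5)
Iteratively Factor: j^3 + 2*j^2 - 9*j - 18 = (j + 2)*(j^2 - 9) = (j - 3)*(j + 2)*(j + 3)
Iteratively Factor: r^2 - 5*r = (r - 5)*(r)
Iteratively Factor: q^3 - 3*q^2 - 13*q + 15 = (q - 5)*(q^2 + 2*q - 3) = (q - 5)*(q - 1)*(q + 3)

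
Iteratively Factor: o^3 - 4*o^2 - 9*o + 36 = (o - 3)*(o^2 - o - 12) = (o - 3)*(o + 3)*(o - 4)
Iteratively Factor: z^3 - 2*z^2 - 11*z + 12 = (z - 4)*(z^2 + 2*z - 3) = (z - 4)*(z - 1)*(z + 3)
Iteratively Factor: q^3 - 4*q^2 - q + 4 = (q - 1)*(q^2 - 3*q - 4) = (q - 4)*(q - 1)*(q + 1)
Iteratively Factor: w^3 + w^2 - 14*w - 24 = (w - 4)*(w^2 + 5*w + 6) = (w - 4)*(w + 3)*(w + 2)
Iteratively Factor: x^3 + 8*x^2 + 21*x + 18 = (x + 3)*(x^2 + 5*x + 6) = (x + 3)^2*(x + 2)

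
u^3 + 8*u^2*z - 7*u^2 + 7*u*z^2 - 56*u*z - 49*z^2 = (u - 7)*(u + z)*(u + 7*z)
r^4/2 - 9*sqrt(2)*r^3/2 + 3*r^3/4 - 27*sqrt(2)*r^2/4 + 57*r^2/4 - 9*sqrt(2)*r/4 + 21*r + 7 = (r/2 + 1/2)*(r + 1/2)*(r - 7*sqrt(2))*(r - 2*sqrt(2))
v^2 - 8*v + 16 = (v - 4)^2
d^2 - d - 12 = (d - 4)*(d + 3)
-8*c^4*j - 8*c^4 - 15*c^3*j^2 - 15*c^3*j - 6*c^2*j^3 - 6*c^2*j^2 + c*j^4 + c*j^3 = (-8*c + j)*(c + j)^2*(c*j + c)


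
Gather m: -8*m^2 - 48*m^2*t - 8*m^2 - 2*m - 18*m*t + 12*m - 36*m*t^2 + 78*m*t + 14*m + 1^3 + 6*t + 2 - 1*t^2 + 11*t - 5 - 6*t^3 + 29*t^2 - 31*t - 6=m^2*(-48*t - 16) + m*(-36*t^2 + 60*t + 24) - 6*t^3 + 28*t^2 - 14*t - 8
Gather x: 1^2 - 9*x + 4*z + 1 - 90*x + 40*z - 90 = -99*x + 44*z - 88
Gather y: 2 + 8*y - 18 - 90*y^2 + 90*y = -90*y^2 + 98*y - 16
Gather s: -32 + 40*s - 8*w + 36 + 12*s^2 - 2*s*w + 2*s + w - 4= 12*s^2 + s*(42 - 2*w) - 7*w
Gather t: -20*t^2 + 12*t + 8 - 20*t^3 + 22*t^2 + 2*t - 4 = -20*t^3 + 2*t^2 + 14*t + 4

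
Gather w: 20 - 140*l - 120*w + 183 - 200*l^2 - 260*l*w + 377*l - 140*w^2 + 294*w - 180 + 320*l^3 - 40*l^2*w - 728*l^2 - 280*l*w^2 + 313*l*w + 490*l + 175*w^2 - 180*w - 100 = 320*l^3 - 928*l^2 + 727*l + w^2*(35 - 280*l) + w*(-40*l^2 + 53*l - 6) - 77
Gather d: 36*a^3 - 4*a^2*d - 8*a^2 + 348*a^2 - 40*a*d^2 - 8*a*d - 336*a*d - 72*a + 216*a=36*a^3 + 340*a^2 - 40*a*d^2 + 144*a + d*(-4*a^2 - 344*a)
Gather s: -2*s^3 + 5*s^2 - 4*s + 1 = -2*s^3 + 5*s^2 - 4*s + 1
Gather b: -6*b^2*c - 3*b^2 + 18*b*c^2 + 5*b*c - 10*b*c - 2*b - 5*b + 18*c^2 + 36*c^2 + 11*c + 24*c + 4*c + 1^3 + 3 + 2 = b^2*(-6*c - 3) + b*(18*c^2 - 5*c - 7) + 54*c^2 + 39*c + 6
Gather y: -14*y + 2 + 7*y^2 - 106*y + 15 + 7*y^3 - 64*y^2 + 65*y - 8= 7*y^3 - 57*y^2 - 55*y + 9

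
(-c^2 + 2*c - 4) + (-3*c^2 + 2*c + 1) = -4*c^2 + 4*c - 3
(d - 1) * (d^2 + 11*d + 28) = d^3 + 10*d^2 + 17*d - 28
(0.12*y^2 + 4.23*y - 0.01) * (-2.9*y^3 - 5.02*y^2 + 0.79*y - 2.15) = -0.348*y^5 - 12.8694*y^4 - 21.1108*y^3 + 3.1339*y^2 - 9.1024*y + 0.0215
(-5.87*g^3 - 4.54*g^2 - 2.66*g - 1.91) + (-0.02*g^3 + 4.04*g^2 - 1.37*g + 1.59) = -5.89*g^3 - 0.5*g^2 - 4.03*g - 0.32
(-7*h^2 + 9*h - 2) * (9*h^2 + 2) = -63*h^4 + 81*h^3 - 32*h^2 + 18*h - 4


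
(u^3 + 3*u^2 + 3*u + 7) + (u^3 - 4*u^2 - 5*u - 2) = 2*u^3 - u^2 - 2*u + 5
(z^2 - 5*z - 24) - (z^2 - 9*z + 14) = 4*z - 38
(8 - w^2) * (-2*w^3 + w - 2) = 2*w^5 - 17*w^3 + 2*w^2 + 8*w - 16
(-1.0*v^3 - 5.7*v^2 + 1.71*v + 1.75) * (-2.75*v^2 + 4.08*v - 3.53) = 2.75*v^5 + 11.595*v^4 - 24.4285*v^3 + 22.2853*v^2 + 1.1037*v - 6.1775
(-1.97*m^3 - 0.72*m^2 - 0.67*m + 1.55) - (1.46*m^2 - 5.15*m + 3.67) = -1.97*m^3 - 2.18*m^2 + 4.48*m - 2.12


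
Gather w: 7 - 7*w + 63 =70 - 7*w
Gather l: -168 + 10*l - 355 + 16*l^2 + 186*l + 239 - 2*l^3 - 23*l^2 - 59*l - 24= -2*l^3 - 7*l^2 + 137*l - 308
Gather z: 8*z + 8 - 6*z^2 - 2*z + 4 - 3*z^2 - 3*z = -9*z^2 + 3*z + 12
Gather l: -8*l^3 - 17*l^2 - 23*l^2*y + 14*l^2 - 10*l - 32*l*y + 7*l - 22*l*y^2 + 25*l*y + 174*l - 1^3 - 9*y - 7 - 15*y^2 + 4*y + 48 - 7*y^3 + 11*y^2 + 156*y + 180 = -8*l^3 + l^2*(-23*y - 3) + l*(-22*y^2 - 7*y + 171) - 7*y^3 - 4*y^2 + 151*y + 220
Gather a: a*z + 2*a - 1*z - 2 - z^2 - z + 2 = a*(z + 2) - z^2 - 2*z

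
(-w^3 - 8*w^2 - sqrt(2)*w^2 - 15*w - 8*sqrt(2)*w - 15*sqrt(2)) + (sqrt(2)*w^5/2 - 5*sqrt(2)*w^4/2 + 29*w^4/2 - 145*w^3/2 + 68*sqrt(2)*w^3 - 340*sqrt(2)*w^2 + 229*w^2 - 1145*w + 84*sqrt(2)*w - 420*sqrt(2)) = sqrt(2)*w^5/2 - 5*sqrt(2)*w^4/2 + 29*w^4/2 - 147*w^3/2 + 68*sqrt(2)*w^3 - 341*sqrt(2)*w^2 + 221*w^2 - 1160*w + 76*sqrt(2)*w - 435*sqrt(2)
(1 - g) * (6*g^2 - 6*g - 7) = -6*g^3 + 12*g^2 + g - 7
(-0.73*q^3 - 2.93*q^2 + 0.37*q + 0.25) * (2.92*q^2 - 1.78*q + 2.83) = -2.1316*q^5 - 7.2562*q^4 + 4.2299*q^3 - 8.2205*q^2 + 0.6021*q + 0.7075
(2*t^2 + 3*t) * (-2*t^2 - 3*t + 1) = -4*t^4 - 12*t^3 - 7*t^2 + 3*t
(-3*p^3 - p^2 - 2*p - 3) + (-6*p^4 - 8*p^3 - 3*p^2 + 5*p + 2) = -6*p^4 - 11*p^3 - 4*p^2 + 3*p - 1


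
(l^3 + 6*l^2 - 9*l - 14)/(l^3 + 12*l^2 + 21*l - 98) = (l + 1)/(l + 7)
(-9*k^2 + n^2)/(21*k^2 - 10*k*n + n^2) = (-3*k - n)/(7*k - n)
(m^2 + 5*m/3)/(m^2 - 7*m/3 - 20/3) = m/(m - 4)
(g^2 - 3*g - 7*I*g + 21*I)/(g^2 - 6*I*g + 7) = (g - 3)/(g + I)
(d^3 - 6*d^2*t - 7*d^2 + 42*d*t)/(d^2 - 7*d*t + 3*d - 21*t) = d*(d^2 - 6*d*t - 7*d + 42*t)/(d^2 - 7*d*t + 3*d - 21*t)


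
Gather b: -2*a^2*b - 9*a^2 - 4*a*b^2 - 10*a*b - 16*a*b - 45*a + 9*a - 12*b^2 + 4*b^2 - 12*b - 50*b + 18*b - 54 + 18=-9*a^2 - 36*a + b^2*(-4*a - 8) + b*(-2*a^2 - 26*a - 44) - 36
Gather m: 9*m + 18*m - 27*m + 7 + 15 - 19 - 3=0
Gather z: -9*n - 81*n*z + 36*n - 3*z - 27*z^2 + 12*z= 27*n - 27*z^2 + z*(9 - 81*n)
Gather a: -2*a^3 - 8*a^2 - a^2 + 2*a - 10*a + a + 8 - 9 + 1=-2*a^3 - 9*a^2 - 7*a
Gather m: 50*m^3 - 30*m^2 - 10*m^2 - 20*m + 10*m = 50*m^3 - 40*m^2 - 10*m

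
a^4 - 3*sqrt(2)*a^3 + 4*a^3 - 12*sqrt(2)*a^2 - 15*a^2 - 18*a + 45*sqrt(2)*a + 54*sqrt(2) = (a - 3)*(a + 1)*(a + 6)*(a - 3*sqrt(2))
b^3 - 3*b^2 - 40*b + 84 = (b - 7)*(b - 2)*(b + 6)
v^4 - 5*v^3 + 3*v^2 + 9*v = v*(v - 3)^2*(v + 1)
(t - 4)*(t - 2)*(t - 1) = t^3 - 7*t^2 + 14*t - 8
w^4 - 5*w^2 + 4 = (w - 2)*(w - 1)*(w + 1)*(w + 2)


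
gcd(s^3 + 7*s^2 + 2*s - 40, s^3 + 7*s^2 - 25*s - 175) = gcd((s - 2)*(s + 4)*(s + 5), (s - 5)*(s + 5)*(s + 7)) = s + 5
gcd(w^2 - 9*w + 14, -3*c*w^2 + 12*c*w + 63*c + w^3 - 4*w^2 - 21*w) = w - 7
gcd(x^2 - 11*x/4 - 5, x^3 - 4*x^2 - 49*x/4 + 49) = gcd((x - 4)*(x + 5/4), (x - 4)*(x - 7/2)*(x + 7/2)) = x - 4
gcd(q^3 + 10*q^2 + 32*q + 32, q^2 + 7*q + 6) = 1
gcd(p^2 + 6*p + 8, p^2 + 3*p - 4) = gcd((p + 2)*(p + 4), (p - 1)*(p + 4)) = p + 4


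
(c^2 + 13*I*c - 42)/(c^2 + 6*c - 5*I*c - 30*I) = (c^2 + 13*I*c - 42)/(c^2 + c*(6 - 5*I) - 30*I)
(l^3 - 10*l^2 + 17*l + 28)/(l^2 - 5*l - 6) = (l^2 - 11*l + 28)/(l - 6)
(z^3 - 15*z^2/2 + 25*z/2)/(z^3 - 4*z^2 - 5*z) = (z - 5/2)/(z + 1)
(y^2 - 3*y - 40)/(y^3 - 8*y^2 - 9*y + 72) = (y + 5)/(y^2 - 9)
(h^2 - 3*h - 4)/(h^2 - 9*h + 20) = (h + 1)/(h - 5)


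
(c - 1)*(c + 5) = c^2 + 4*c - 5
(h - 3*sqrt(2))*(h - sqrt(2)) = h^2 - 4*sqrt(2)*h + 6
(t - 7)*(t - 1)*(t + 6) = t^3 - 2*t^2 - 41*t + 42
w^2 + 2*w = w*(w + 2)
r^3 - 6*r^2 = r^2*(r - 6)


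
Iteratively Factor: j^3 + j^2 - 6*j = (j)*(j^2 + j - 6) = j*(j - 2)*(j + 3)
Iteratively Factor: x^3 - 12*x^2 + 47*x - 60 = (x - 5)*(x^2 - 7*x + 12) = (x - 5)*(x - 3)*(x - 4)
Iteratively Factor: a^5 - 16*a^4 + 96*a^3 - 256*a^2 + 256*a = (a - 4)*(a^4 - 12*a^3 + 48*a^2 - 64*a) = (a - 4)^2*(a^3 - 8*a^2 + 16*a) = (a - 4)^3*(a^2 - 4*a) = (a - 4)^4*(a)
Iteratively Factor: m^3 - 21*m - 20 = (m - 5)*(m^2 + 5*m + 4) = (m - 5)*(m + 1)*(m + 4)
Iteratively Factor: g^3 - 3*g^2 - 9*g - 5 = (g + 1)*(g^2 - 4*g - 5) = (g + 1)^2*(g - 5)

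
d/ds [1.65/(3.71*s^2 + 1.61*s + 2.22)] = (-12.243*s - 2.6565)/(3.71*s^2 + 1.61*s + 2.22)^2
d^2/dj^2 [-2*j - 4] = 0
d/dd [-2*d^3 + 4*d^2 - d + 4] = -6*d^2 + 8*d - 1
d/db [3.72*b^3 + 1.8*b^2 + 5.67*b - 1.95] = 11.16*b^2 + 3.6*b + 5.67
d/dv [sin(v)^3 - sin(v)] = (3*sin(v)^2 - 1)*cos(v)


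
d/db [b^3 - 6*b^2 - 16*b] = 3*b^2 - 12*b - 16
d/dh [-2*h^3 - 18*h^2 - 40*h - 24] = -6*h^2 - 36*h - 40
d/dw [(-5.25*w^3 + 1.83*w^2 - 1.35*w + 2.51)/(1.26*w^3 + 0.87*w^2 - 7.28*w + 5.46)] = (3.5527136788005e-15*w^5 - 6.8733*w^4 + 79.842*w^3 - 107.6307*w^2 + 15.6162*w + 10.9018)/(1.5876*w^6 + 2.1924*w^5 - 17.5887*w^4 + 1.092*w^3 + 62.4988*w^2 - 79.4976*w + 29.8116)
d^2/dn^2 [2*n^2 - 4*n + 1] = 4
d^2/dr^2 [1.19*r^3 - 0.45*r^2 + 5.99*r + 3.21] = 7.14*r - 0.9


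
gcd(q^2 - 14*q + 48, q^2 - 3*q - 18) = q - 6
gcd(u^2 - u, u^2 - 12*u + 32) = 1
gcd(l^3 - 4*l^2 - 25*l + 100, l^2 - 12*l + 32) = l - 4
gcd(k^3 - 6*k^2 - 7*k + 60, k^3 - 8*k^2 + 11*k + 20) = k^2 - 9*k + 20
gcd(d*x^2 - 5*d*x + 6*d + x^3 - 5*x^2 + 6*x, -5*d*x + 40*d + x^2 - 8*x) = 1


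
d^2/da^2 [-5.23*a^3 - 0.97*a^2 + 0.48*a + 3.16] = -31.38*a - 1.94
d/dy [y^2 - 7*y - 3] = 2*y - 7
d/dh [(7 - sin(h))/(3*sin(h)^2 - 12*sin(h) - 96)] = (sin(h)^2 - 14*sin(h) + 60)*cos(h)/(3*(sin(h) - 8)^2*(sin(h) + 4)^2)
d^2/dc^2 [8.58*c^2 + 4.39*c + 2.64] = 17.1600000000000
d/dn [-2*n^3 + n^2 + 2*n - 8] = -6*n^2 + 2*n + 2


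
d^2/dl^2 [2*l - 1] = 0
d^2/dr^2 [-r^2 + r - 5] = -2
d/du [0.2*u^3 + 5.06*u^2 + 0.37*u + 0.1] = 0.6*u^2 + 10.12*u + 0.37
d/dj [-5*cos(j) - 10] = 5*sin(j)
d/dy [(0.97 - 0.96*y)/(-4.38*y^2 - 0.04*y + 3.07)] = (-4.2048*y^2 + 8.4972*y - 2.9084)/(19.1844*y^4 + 0.3504*y^3 - 26.8916*y^2 - 0.2456*y + 9.4249)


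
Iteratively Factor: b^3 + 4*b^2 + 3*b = (b)*(b^2 + 4*b + 3) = b*(b + 1)*(b + 3)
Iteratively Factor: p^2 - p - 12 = (p + 3)*(p - 4)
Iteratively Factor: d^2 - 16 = (d + 4)*(d - 4)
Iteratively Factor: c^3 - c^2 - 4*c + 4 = (c + 2)*(c^2 - 3*c + 2) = (c - 2)*(c + 2)*(c - 1)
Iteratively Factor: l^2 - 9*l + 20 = (l - 5)*(l - 4)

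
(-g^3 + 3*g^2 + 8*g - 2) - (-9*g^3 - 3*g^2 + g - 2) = 8*g^3 + 6*g^2 + 7*g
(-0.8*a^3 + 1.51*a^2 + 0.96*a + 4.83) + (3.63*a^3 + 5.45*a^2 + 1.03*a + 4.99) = 2.83*a^3 + 6.96*a^2 + 1.99*a + 9.82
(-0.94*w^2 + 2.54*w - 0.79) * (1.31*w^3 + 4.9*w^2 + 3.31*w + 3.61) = -1.2314*w^5 - 1.2786*w^4 + 8.2997*w^3 + 1.143*w^2 + 6.5545*w - 2.8519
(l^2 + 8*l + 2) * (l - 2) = l^3 + 6*l^2 - 14*l - 4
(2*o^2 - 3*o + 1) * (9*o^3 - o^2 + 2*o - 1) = 18*o^5 - 29*o^4 + 16*o^3 - 9*o^2 + 5*o - 1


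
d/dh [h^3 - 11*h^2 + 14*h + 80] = 3*h^2 - 22*h + 14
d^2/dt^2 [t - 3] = 0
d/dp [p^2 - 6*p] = 2*p - 6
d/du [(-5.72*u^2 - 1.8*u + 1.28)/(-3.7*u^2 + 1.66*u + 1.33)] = (-16.1552*u^2 - 5.7432*u - 4.5188)/(13.69*u^4 - 12.284*u^3 - 7.0864*u^2 + 4.4156*u + 1.7689)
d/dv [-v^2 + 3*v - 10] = 3 - 2*v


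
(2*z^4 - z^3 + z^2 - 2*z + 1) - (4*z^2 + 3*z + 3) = 2*z^4 - z^3 - 3*z^2 - 5*z - 2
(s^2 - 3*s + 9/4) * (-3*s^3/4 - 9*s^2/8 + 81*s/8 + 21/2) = -3*s^5/4 + 9*s^4/8 + 189*s^3/16 - 717*s^2/32 - 279*s/32 + 189/8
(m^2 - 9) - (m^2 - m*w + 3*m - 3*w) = m*w - 3*m + 3*w - 9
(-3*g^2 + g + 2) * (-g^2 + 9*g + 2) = 3*g^4 - 28*g^3 + g^2 + 20*g + 4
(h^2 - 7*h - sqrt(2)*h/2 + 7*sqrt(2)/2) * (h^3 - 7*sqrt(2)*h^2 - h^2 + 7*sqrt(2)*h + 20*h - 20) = h^5 - 15*sqrt(2)*h^4/2 - 8*h^4 + 34*h^3 + 60*sqrt(2)*h^3 - 216*h^2 - 125*sqrt(2)*h^2/2 + 80*sqrt(2)*h + 189*h - 70*sqrt(2)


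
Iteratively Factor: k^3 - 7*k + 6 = (k + 3)*(k^2 - 3*k + 2) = (k - 2)*(k + 3)*(k - 1)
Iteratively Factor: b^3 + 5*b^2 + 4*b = (b)*(b^2 + 5*b + 4) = b*(b + 4)*(b + 1)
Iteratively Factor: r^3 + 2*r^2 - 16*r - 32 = (r + 4)*(r^2 - 2*r - 8) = (r - 4)*(r + 4)*(r + 2)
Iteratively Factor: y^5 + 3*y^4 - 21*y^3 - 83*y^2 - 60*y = (y - 5)*(y^4 + 8*y^3 + 19*y^2 + 12*y) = (y - 5)*(y + 4)*(y^3 + 4*y^2 + 3*y) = y*(y - 5)*(y + 4)*(y^2 + 4*y + 3) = y*(y - 5)*(y + 3)*(y + 4)*(y + 1)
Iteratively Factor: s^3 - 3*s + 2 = (s - 1)*(s^2 + s - 2) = (s - 1)*(s + 2)*(s - 1)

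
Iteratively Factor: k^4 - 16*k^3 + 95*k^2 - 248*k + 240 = (k - 5)*(k^3 - 11*k^2 + 40*k - 48) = (k - 5)*(k - 3)*(k^2 - 8*k + 16) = (k - 5)*(k - 4)*(k - 3)*(k - 4)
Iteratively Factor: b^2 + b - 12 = (b - 3)*(b + 4)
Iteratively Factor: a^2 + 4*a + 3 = (a + 3)*(a + 1)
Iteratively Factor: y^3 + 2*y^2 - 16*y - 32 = (y - 4)*(y^2 + 6*y + 8) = (y - 4)*(y + 2)*(y + 4)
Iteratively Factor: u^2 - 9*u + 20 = (u - 5)*(u - 4)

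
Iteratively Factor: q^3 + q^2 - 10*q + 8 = (q - 2)*(q^2 + 3*q - 4) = (q - 2)*(q - 1)*(q + 4)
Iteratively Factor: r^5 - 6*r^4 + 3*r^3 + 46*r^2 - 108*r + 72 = (r - 2)*(r^4 - 4*r^3 - 5*r^2 + 36*r - 36) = (r - 2)^2*(r^3 - 2*r^2 - 9*r + 18) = (r - 2)^2*(r + 3)*(r^2 - 5*r + 6) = (r - 2)^3*(r + 3)*(r - 3)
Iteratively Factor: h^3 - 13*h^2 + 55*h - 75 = (h - 5)*(h^2 - 8*h + 15) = (h - 5)^2*(h - 3)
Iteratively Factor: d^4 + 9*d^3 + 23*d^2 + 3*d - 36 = (d + 4)*(d^3 + 5*d^2 + 3*d - 9) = (d - 1)*(d + 4)*(d^2 + 6*d + 9) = (d - 1)*(d + 3)*(d + 4)*(d + 3)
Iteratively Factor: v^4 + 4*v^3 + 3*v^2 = (v)*(v^3 + 4*v^2 + 3*v) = v*(v + 3)*(v^2 + v) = v*(v + 1)*(v + 3)*(v)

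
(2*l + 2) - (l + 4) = l - 2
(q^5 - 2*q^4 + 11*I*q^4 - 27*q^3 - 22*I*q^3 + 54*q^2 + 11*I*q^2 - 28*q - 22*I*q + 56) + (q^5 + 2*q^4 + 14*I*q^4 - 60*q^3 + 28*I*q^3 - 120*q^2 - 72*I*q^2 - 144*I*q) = 2*q^5 + 25*I*q^4 - 87*q^3 + 6*I*q^3 - 66*q^2 - 61*I*q^2 - 28*q - 166*I*q + 56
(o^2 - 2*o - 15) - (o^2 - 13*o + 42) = 11*o - 57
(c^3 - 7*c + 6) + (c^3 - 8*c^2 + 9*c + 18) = 2*c^3 - 8*c^2 + 2*c + 24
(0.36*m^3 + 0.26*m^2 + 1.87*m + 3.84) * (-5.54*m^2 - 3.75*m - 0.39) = -1.9944*m^5 - 2.7904*m^4 - 11.4752*m^3 - 28.3875*m^2 - 15.1293*m - 1.4976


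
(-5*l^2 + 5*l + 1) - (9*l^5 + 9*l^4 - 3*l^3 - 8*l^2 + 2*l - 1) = -9*l^5 - 9*l^4 + 3*l^3 + 3*l^2 + 3*l + 2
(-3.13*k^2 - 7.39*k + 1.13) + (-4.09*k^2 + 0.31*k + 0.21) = -7.22*k^2 - 7.08*k + 1.34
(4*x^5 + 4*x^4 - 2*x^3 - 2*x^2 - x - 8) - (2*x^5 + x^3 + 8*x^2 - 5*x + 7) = 2*x^5 + 4*x^4 - 3*x^3 - 10*x^2 + 4*x - 15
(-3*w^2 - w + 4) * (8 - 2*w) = 6*w^3 - 22*w^2 - 16*w + 32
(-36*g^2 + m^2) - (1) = -36*g^2 + m^2 - 1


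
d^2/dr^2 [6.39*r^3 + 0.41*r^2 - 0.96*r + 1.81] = 38.34*r + 0.82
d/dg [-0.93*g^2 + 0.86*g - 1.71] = 0.86 - 1.86*g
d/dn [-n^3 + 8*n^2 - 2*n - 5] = -3*n^2 + 16*n - 2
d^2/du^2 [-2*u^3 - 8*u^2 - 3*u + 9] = -12*u - 16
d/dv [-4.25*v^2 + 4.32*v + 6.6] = 4.32 - 8.5*v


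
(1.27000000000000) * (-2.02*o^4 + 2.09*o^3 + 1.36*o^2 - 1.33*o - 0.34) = -2.5654*o^4 + 2.6543*o^3 + 1.7272*o^2 - 1.6891*o - 0.4318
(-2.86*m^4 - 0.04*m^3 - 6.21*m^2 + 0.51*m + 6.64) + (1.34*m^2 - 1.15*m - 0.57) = -2.86*m^4 - 0.04*m^3 - 4.87*m^2 - 0.64*m + 6.07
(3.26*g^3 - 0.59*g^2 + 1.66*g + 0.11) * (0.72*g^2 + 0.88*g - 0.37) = 2.3472*g^5 + 2.444*g^4 - 0.5302*g^3 + 1.7583*g^2 - 0.5174*g - 0.0407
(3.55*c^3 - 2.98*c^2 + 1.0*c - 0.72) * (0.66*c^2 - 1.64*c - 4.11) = 2.343*c^5 - 7.7888*c^4 - 9.0433*c^3 + 10.1326*c^2 - 2.9292*c + 2.9592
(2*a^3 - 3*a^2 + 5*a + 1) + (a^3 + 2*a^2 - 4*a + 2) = 3*a^3 - a^2 + a + 3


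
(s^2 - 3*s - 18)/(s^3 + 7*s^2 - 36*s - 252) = (s + 3)/(s^2 + 13*s + 42)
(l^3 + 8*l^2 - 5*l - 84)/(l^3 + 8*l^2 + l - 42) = (l^2 + l - 12)/(l^2 + l - 6)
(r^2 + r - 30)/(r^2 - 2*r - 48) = (r - 5)/(r - 8)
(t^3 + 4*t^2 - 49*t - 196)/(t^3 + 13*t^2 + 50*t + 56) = (t - 7)/(t + 2)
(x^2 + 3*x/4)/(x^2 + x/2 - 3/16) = 4*x/(4*x - 1)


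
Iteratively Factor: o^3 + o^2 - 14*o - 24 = (o + 3)*(o^2 - 2*o - 8) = (o + 2)*(o + 3)*(o - 4)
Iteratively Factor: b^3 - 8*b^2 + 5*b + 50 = (b - 5)*(b^2 - 3*b - 10) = (b - 5)*(b + 2)*(b - 5)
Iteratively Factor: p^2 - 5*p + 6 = (p - 3)*(p - 2)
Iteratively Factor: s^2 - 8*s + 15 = (s - 5)*(s - 3)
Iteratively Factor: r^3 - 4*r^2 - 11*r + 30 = (r - 2)*(r^2 - 2*r - 15) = (r - 2)*(r + 3)*(r - 5)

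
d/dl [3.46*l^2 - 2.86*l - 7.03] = 6.92*l - 2.86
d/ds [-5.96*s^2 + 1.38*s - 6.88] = 1.38 - 11.92*s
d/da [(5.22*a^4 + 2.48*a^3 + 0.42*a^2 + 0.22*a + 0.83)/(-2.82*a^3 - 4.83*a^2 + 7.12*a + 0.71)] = (-14.7204*a^6 - 50.4252*a^5 + 100.7052*a^4 + 51.3808*a^3 + 16.3572*a^2 + 8.6142*a - 5.7534)/(7.9524*a^6 + 27.2412*a^5 - 16.8279*a^4 - 72.7836*a^3 + 43.8358*a^2 + 10.1104*a + 0.5041)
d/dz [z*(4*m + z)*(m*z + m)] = m*(8*m*z + 4*m + 3*z^2 + 2*z)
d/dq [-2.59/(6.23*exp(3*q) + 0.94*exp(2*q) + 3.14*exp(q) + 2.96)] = (48.4071*exp(2*q) + 4.8692*exp(q) + 8.1326)*exp(q)/(6.23*exp(3*q) + 0.94*exp(2*q) + 3.14*exp(q) + 2.96)^2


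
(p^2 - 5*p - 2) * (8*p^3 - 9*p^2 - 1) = 8*p^5 - 49*p^4 + 29*p^3 + 17*p^2 + 5*p + 2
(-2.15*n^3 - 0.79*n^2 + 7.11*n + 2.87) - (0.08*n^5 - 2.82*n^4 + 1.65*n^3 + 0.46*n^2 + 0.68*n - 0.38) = -0.08*n^5 + 2.82*n^4 - 3.8*n^3 - 1.25*n^2 + 6.43*n + 3.25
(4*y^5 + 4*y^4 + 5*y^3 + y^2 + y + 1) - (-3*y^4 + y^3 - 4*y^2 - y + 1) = 4*y^5 + 7*y^4 + 4*y^3 + 5*y^2 + 2*y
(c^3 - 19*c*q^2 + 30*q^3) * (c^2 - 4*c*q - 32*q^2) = c^5 - 4*c^4*q - 51*c^3*q^2 + 106*c^2*q^3 + 488*c*q^4 - 960*q^5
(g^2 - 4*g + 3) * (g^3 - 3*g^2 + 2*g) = g^5 - 7*g^4 + 17*g^3 - 17*g^2 + 6*g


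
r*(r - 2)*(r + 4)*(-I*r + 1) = -I*r^4 + r^3 - 2*I*r^3 + 2*r^2 + 8*I*r^2 - 8*r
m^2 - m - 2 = (m - 2)*(m + 1)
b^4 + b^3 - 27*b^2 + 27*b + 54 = (b - 3)^2*(b + 1)*(b + 6)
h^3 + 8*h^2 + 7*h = h*(h + 1)*(h + 7)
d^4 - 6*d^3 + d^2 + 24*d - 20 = (d - 5)*(d - 2)*(d - 1)*(d + 2)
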